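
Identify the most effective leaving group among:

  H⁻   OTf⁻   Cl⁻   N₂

N₂: no meaningful conjugate acid; N₂ departs as an exceptionally stable neutral molecule
OTf⁻: pKₐ(CF₃SO₃H (triflic acid)) ≈ -14
Cl⁻: pKₐ(HCl) ≈ -7
H⁻: pKₐ(H₂) ≈ 36

N₂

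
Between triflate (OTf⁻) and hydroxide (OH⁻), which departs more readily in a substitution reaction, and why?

triflate (OTf⁻) is the better leaving group.
pKₐ(CF₃SO₃H (triflic acid)) ≈ -14 versus pKₐ(H₂O) ≈ 15.7: triflate (OTf⁻) is the much weaker base.
Charge spread over three oxygens and a CF₃ group; the premier leaving group in synthesis.

triflate (OTf⁻)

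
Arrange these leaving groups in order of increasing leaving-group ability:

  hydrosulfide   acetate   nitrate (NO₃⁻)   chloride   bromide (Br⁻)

Leaving-group ability tracks the stability of the departed species; conjugate-acid pKₐ is the usual yardstick (lower pKₐ → better LG).
bromide (Br⁻): pKₐ(HBr) ≈ -9 — weak base; good leaving group
chloride: pKₐ(HCl) ≈ -7
nitrate (NO₃⁻): pKₐ(HNO₃) ≈ -1.3 — resonance-delocalised over three oxygens
acetate: pKₐ(CH₃COOH) ≈ 4.8 — resonance-stabilised but still a weak base
hydrosulfide: pKₐ(H₂S) ≈ 7 — larger and more polarisable than the oxygen analogue
The question asks for worst first, so the sequence is read in increasing leaving-group ability.

hydrosulfide < acetate < nitrate (NO₃⁻) < chloride < bromide (Br⁻)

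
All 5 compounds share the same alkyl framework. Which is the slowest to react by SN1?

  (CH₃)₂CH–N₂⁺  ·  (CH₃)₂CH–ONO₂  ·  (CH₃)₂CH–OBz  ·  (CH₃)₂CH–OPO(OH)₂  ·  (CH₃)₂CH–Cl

(CH₃)₂CH–OBz

The skeletons are identical, so relative rate is governed entirely by leaving-group ability.
A good leaving group is a weak base: the lower the pKₐ of its conjugate acid, the more readily it departs.
(CH₃)₂CH–N₂⁺ loses N₂: no meaningful conjugate acid; N₂ departs as an exceptionally stable neutral molecule
(CH₃)₂CH–Cl loses Cl⁻: pKₐ(HCl) ≈ -7
(CH₃)₂CH–ONO₂ loses NO₃⁻: pKₐ(HNO₃) ≈ -1.3
(CH₃)₂CH–OPO(OH)₂ loses H₂PO₄⁻: pKₐ(H₃PO₄) ≈ 2.1
(CH₃)₂CH–OBz loses PhCOO⁻: pKₐ(C₆H₅COOH) ≈ 4.2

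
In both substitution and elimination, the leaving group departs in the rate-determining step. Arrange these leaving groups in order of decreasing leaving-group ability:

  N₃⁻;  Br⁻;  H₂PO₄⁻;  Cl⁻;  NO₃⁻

Br⁻ > Cl⁻ > NO₃⁻ > H₂PO₄⁻ > N₃⁻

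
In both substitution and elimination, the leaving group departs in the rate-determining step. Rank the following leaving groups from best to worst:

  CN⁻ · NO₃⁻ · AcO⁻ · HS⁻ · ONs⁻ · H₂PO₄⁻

The more stable X⁻ (or X) is on its own — i.e. the weaker a base it is — the better a leaving group it makes.
ONs⁻: pKₐ(p-O₂NC₆H₄SO₃H) ≈ -3.5
NO₃⁻: pKₐ(HNO₃) ≈ -1.3
H₂PO₄⁻: pKₐ(H₃PO₄) ≈ 2.1
AcO⁻: pKₐ(CH₃COOH) ≈ 4.8
HS⁻: pKₐ(H₂S) ≈ 7
CN⁻: pKₐ(HCN) ≈ 9.2

ONs⁻ > NO₃⁻ > H₂PO₄⁻ > AcO⁻ > HS⁻ > CN⁻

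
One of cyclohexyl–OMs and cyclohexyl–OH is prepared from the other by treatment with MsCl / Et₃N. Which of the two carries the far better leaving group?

cyclohexyl–OMs

From cyclohexyl–OH the departing group would be OH⁻ (pKₐ(H₂O) ≈ 15.7). Strong base; essentially never leaves without prior activation.
From cyclohexyl–OMs the leaving group is OMs⁻ (pKₐ(CH₃SO₃H (MsOH)) ≈ -1.9). Resonance-delocalised alkanesulfonate.
Treatment with MsCl / Et₃N works by converting the hydroxyl into a mesylate, making cyclohexyl–OMs enormously more reactive.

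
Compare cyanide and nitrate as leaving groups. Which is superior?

nitrate

nitrate is the better leaving group.
pKₐ(HNO₃) ≈ -1.3 versus pKₐ(HCN) ≈ 9.2: nitrate is the much weaker base.
Resonance-delocalised over three oxygens.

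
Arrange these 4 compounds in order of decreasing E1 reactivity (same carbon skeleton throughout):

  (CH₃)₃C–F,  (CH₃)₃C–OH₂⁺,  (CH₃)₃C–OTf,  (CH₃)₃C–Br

(CH₃)₃C–OTf > (CH₃)₃C–Br > (CH₃)₃C–OH₂⁺ > (CH₃)₃C–F

Same R in every case — rank the leaving groups.
Rank by basicity of the departing species: weakest base leaves most easily.
(CH₃)₃C–OTf loses OTf⁻: pKₐ(CF₃SO₃H (triflic acid)) ≈ -14
(CH₃)₃C–Br loses Br⁻: pKₐ(HBr) ≈ -9
(CH₃)₃C–OH₂⁺ loses H₂O: pKₐ(H₃O⁺) ≈ -1.7
(CH₃)₃C–F loses F⁻: pKₐ(HF) ≈ 3.2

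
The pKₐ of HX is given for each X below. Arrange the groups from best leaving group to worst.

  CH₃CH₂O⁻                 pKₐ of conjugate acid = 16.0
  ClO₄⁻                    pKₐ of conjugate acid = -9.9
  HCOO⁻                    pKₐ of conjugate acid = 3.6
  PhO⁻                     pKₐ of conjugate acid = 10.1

ClO₄⁻ > HCOO⁻ > PhO⁻ > CH₃CH₂O⁻

Lower conjugate-acid pKₐ ⇒ weaker base ⇒ better leaving group.
Sorting by the given values: ClO₄⁻ (-9.9), HCOO⁻ (3.6), PhO⁻ (10.1), CH₃CH₂O⁻ (16.0).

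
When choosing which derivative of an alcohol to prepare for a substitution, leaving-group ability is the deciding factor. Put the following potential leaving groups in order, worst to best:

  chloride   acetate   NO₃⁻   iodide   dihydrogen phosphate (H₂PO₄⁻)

iodide: pKₐ(HI) ≈ -10
chloride: pKₐ(HCl) ≈ -7
NO₃⁻: pKₐ(HNO₃) ≈ -1.3
dihydrogen phosphate (H₂PO₄⁻): pKₐ(H₃PO₄) ≈ 2.1
acetate: pKₐ(CH₃COOH) ≈ 4.8
The question asks for worst first, so the sequence is read in increasing leaving-group ability.

acetate < dihydrogen phosphate (H₂PO₄⁻) < NO₃⁻ < chloride < iodide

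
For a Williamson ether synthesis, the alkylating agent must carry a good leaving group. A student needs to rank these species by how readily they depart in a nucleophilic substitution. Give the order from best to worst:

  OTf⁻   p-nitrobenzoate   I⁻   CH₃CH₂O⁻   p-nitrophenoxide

OTf⁻ > I⁻ > p-nitrobenzoate > p-nitrophenoxide > CH₃CH₂O⁻

Leaving-group ability tracks the stability of the departed species; conjugate-acid pKₐ is the usual yardstick (lower pKₐ → better LG).
OTf⁻: pKₐ(CF₃SO₃H (triflic acid)) ≈ -14
I⁻: pKₐ(HI) ≈ -10
p-nitrobenzoate: pKₐ(p-nitrobenzoic acid) ≈ 3.4
p-nitrophenoxide: pKₐ(p-nitrophenol) ≈ 7.2
CH₃CH₂O⁻: pKₐ(CH₃CH₂OH) ≈ 16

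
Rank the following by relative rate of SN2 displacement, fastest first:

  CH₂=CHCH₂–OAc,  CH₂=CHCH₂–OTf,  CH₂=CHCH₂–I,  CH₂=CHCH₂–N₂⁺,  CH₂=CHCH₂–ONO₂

Same R in every case — rank the leaving groups.
The more stable X⁻ (or X) is on its own — i.e. the weaker a base it is — the better a leaving group it makes.
CH₂=CHCH₂–N₂⁺ loses N₂: no meaningful conjugate acid; N₂ departs as an exceptionally stable neutral molecule
CH₂=CHCH₂–OTf loses OTf⁻: pKₐ(CF₃SO₃H (triflic acid)) ≈ -14
CH₂=CHCH₂–I loses I⁻: pKₐ(HI) ≈ -10
CH₂=CHCH₂–ONO₂ loses NO₃⁻: pKₐ(HNO₃) ≈ -1.3
CH₂=CHCH₂–OAc loses AcO⁻: pKₐ(CH₃COOH) ≈ 4.8

CH₂=CHCH₂–N₂⁺ > CH₂=CHCH₂–OTf > CH₂=CHCH₂–I > CH₂=CHCH₂–ONO₂ > CH₂=CHCH₂–OAc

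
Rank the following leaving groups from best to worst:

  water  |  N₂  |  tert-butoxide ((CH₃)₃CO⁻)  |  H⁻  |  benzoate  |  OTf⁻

A good leaving group is a weak base: the lower the pKₐ of its conjugate acid, the more readily it departs.
N₂: no meaningful conjugate acid; N₂ departs as an exceptionally stable neutral molecule
OTf⁻: pKₐ(CF₃SO₃H (triflic acid)) ≈ -14
water: pKₐ(H₃O⁺) ≈ -1.7 — neutral; leaves from a protonated alcohol (R–OH₂⁺)
benzoate: pKₐ(C₆H₅COOH) ≈ 4.2 — aryl carboxylate
tert-butoxide ((CH₃)₃CO⁻): pKₐ(t-BuOH) ≈ 18 — bulky, strongly basic alkoxide
H⁻: pKₐ(H₂) ≈ 36 — extremely strong base; leaves only in special hydride-transfer contexts

N₂ > OTf⁻ > water > benzoate > tert-butoxide ((CH₃)₃CO⁻) > H⁻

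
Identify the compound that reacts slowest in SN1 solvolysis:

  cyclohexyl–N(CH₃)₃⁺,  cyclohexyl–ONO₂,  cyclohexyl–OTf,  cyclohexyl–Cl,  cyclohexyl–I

cyclohexyl–N(CH₃)₃⁺

The skeletons are identical, so relative rate is governed entirely by leaving-group ability.
The more stable X⁻ (or X) is on its own — i.e. the weaker a base it is — the better a leaving group it makes.
cyclohexyl–OTf loses OTf⁻: pKₐ(CF₃SO₃H (triflic acid)) ≈ -14
cyclohexyl–I loses I⁻: pKₐ(HI) ≈ -10
cyclohexyl–Cl loses Cl⁻: pKₐ(HCl) ≈ -7
cyclohexyl–ONO₂ loses NO₃⁻: pKₐ(HNO₃) ≈ -1.3
cyclohexyl–N(CH₃)₃⁺ loses NR'₃: pKₐ(R'₃NH⁺) ≈ 10.7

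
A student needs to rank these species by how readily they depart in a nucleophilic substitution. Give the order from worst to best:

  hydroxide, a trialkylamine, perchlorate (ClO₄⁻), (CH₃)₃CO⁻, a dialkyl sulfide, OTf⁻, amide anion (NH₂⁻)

OTf⁻: pKₐ(CF₃SO₃H (triflic acid)) ≈ -14
perchlorate (ClO₄⁻): pKₐ(HClO₄) ≈ -10 — extremely weak base; rarely used for safety reasons
a dialkyl sulfide: pKₐ(R'₂SH⁺) ≈ -7
a trialkylamine: pKₐ(R'₃NH⁺) ≈ 10.7
hydroxide: pKₐ(H₂O) ≈ 15.7 — strong base; essentially never leaves without prior activation
(CH₃)₃CO⁻: pKₐ(t-BuOH) ≈ 18 — bulky, strongly basic alkoxide
amide anion (NH₂⁻): pKₐ(NH₃) ≈ 38 — extremely strong base; never a leaving group
Listed from poorest to best leaving group as asked.

amide anion (NH₂⁻) < (CH₃)₃CO⁻ < hydroxide < a trialkylamine < a dialkyl sulfide < perchlorate (ClO₄⁻) < OTf⁻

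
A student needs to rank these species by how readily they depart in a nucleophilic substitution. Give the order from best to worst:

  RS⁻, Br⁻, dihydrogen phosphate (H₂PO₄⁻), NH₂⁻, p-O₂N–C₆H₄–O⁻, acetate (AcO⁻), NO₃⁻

A good leaving group is a weak base: the lower the pKₐ of its conjugate acid, the more readily it departs.
Br⁻: pKₐ(HBr) ≈ -9 — weak base; good leaving group
NO₃⁻: pKₐ(HNO₃) ≈ -1.3 — resonance-delocalised over three oxygens
dihydrogen phosphate (H₂PO₄⁻): pKₐ(H₃PO₄) ≈ 2.1 — moderate base; biological leaving group after further activation
acetate (AcO⁻): pKₐ(CH₃COOH) ≈ 4.8 — resonance-stabilised but still a weak base
p-O₂N–C₆H₄–O⁻: pKₐ(p-nitrophenol) ≈ 7.2 — nitro group delocalises the charge; the classic chromogenic LG
RS⁻: pKₐ(RSH (a thiol)) ≈ 10.5
NH₂⁻: pKₐ(NH₃) ≈ 38 — extremely strong base; never a leaving group

Br⁻ > NO₃⁻ > dihydrogen phosphate (H₂PO₄⁻) > acetate (AcO⁻) > p-O₂N–C₆H₄–O⁻ > RS⁻ > NH₂⁻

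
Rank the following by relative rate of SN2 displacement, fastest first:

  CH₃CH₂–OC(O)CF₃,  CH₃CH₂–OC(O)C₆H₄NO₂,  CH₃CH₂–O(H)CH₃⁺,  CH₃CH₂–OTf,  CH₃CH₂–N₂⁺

CH₃CH₂–N₂⁺ > CH₃CH₂–OTf > CH₃CH₂–O(H)CH₃⁺ > CH₃CH₂–OC(O)CF₃ > CH₃CH₂–OC(O)C₆H₄NO₂

Same R in every case — rank the leaving groups.
The more stable X⁻ (or X) is on its own — i.e. the weaker a base it is — the better a leaving group it makes.
CH₃CH₂–N₂⁺ loses N₂: no meaningful conjugate acid; N₂ departs as an exceptionally stable neutral molecule
CH₃CH₂–OTf loses OTf⁻: pKₐ(CF₃SO₃H (triflic acid)) ≈ -14
CH₃CH₂–O(H)CH₃⁺ loses R'OH: pKₐ(R'OH₂⁺) ≈ -2.4
CH₃CH₂–OC(O)CF₃ loses CF₃COO⁻: pKₐ(CF₃COOH) ≈ 0.2
CH₃CH₂–OC(O)C₆H₄NO₂ loses p-O₂N–C₆H₄–COO⁻: pKₐ(p-nitrobenzoic acid) ≈ 3.4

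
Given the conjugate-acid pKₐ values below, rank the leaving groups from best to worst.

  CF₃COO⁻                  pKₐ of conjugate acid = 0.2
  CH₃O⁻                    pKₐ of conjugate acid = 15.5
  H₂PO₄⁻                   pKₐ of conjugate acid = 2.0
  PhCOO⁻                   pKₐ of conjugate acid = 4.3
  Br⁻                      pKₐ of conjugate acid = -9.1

Lower conjugate-acid pKₐ ⇒ weaker base ⇒ better leaving group.
Sorting by the given values: Br⁻ (-9.1), CF₃COO⁻ (0.2), H₂PO₄⁻ (2.0), PhCOO⁻ (4.3), CH₃O⁻ (15.5).

Br⁻ > CF₃COO⁻ > H₂PO₄⁻ > PhCOO⁻ > CH₃O⁻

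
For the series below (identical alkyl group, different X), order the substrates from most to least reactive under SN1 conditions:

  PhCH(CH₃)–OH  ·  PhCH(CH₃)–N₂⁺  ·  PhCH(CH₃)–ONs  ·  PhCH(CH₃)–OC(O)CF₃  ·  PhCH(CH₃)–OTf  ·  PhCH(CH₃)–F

PhCH(CH₃)–N₂⁺ > PhCH(CH₃)–OTf > PhCH(CH₃)–ONs > PhCH(CH₃)–OC(O)CF₃ > PhCH(CH₃)–F > PhCH(CH₃)–OH

With the same alkyl group throughout, only the leaving group differentiates the rates.
A good leaving group is a weak base: the lower the pKₐ of its conjugate acid, the more readily it departs.
PhCH(CH₃)–N₂⁺ loses N₂: no meaningful conjugate acid; N₂ departs as an exceptionally stable neutral molecule
PhCH(CH₃)–OTf loses OTf⁻: pKₐ(CF₃SO₃H (triflic acid)) ≈ -14
PhCH(CH₃)–ONs loses ONs⁻: pKₐ(p-O₂NC₆H₄SO₃H) ≈ -3.5
PhCH(CH₃)–OC(O)CF₃ loses CF₃COO⁻: pKₐ(CF₃COOH) ≈ 0.2
PhCH(CH₃)–F loses F⁻: pKₐ(HF) ≈ 3.2
PhCH(CH₃)–OH loses OH⁻: pKₐ(H₂O) ≈ 15.7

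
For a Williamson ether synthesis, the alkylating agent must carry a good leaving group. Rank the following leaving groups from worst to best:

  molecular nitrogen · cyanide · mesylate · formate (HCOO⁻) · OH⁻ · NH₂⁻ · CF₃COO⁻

NH₂⁻ < OH⁻ < cyanide < formate (HCOO⁻) < CF₃COO⁻ < mesylate < molecular nitrogen

Leaving-group ability tracks the stability of the departed species; conjugate-acid pKₐ is the usual yardstick (lower pKₐ → better LG).
molecular nitrogen: no meaningful conjugate acid; N₂ departs as an exceptionally stable neutral molecule
mesylate: pKₐ(CH₃SO₃H (MsOH)) ≈ -1.9
CF₃COO⁻: pKₐ(CF₃COOH) ≈ 0.2
formate (HCOO⁻): pKₐ(HCOOH) ≈ 3.8
cyanide: pKₐ(HCN) ≈ 9.2
OH⁻: pKₐ(H₂O) ≈ 15.7
NH₂⁻: pKₐ(NH₃) ≈ 38
Listed from poorest to best leaving group as asked.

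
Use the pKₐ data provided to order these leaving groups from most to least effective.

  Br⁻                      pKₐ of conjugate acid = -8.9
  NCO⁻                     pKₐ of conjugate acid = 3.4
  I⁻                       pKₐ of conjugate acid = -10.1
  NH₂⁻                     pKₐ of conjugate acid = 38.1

I⁻ > Br⁻ > NCO⁻ > NH₂⁻

Lower conjugate-acid pKₐ ⇒ weaker base ⇒ better leaving group.
Sorting by the given values: I⁻ (-10.1), Br⁻ (-8.9), NCO⁻ (3.4), NH₂⁻ (38.1).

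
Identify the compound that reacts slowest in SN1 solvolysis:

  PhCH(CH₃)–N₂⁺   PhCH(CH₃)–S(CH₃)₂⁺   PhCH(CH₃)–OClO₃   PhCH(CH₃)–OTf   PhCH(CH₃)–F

With the same alkyl group throughout, only the leaving group differentiates the rates.
Leaving-group ability tracks the stability of the departed species; conjugate-acid pKₐ is the usual yardstick (lower pKₐ → better LG).
PhCH(CH₃)–N₂⁺ loses N₂: no meaningful conjugate acid; N₂ departs as an exceptionally stable neutral molecule
PhCH(CH₃)–OTf loses OTf⁻: pKₐ(CF₃SO₃H (triflic acid)) ≈ -14
PhCH(CH₃)–OClO₃ loses ClO₄⁻: pKₐ(HClO₄) ≈ -10
PhCH(CH₃)–S(CH₃)₂⁺ loses SR'₂: pKₐ(R'₂SH⁺) ≈ -7
PhCH(CH₃)–F loses F⁻: pKₐ(HF) ≈ 3.2

PhCH(CH₃)–F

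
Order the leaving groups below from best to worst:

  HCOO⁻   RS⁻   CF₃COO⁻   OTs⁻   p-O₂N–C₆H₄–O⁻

Leaving-group ability tracks the stability of the departed species; conjugate-acid pKₐ is the usual yardstick (lower pKₐ → better LG).
OTs⁻: pKₐ(p-CH₃C₆H₄SO₃H (TsOH)) ≈ -2.8 — resonance-delocalised arenesulfonate
CF₃COO⁻: pKₐ(CF₃COOH) ≈ 0.2 — strongly electron-withdrawing CF₃ stabilises the carboxylate
HCOO⁻: pKₐ(HCOOH) ≈ 3.8 — resonance-stabilised carboxylate
p-O₂N–C₆H₄–O⁻: pKₐ(p-nitrophenol) ≈ 7.2
RS⁻: pKₐ(RSH (a thiol)) ≈ 10.5 — moderately basic; rarely leaves without activation

OTs⁻ > CF₃COO⁻ > HCOO⁻ > p-O₂N–C₆H₄–O⁻ > RS⁻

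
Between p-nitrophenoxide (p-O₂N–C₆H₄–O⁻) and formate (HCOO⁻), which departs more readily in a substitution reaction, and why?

formate (HCOO⁻) is the better leaving group.
pKₐ(HCOOH) ≈ 3.8 versus pKₐ(p-nitrophenol) ≈ 7.2: formate (HCOO⁻) is the much weaker base.
Resonance-stabilised carboxylate.

formate (HCOO⁻)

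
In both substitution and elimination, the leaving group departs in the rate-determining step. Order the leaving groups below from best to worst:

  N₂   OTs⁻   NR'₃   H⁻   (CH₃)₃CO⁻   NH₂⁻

Rank by basicity of the departing species: weakest base leaves most easily.
N₂: no meaningful conjugate acid; N₂ departs as an exceptionally stable neutral molecule
OTs⁻: pKₐ(p-CH₃C₆H₄SO₃H (TsOH)) ≈ -2.8
NR'₃: pKₐ(R'₃NH⁺) ≈ 10.7
(CH₃)₃CO⁻: pKₐ(t-BuOH) ≈ 18 — bulky, strongly basic alkoxide
H⁻: pKₐ(H₂) ≈ 36
NH₂⁻: pKₐ(NH₃) ≈ 38 — extremely strong base; never a leaving group

N₂ > OTs⁻ > NR'₃ > (CH₃)₃CO⁻ > H⁻ > NH₂⁻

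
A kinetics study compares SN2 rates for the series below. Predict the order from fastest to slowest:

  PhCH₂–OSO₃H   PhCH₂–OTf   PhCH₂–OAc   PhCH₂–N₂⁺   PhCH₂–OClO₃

PhCH₂–N₂⁺ > PhCH₂–OTf > PhCH₂–OClO₃ > PhCH₂–OSO₃H > PhCH₂–OAc

Same R in every case — rank the leaving groups.
The more stable X⁻ (or X) is on its own — i.e. the weaker a base it is — the better a leaving group it makes.
PhCH₂–N₂⁺ loses N₂: no meaningful conjugate acid; N₂ departs as an exceptionally stable neutral molecule
PhCH₂–OTf loses OTf⁻: pKₐ(CF₃SO₃H (triflic acid)) ≈ -14
PhCH₂–OClO₃ loses ClO₄⁻: pKₐ(HClO₄) ≈ -10
PhCH₂–OSO₃H loses HSO₄⁻: pKₐ(H₂SO₄) ≈ -3
PhCH₂–OAc loses AcO⁻: pKₐ(CH₃COOH) ≈ 4.8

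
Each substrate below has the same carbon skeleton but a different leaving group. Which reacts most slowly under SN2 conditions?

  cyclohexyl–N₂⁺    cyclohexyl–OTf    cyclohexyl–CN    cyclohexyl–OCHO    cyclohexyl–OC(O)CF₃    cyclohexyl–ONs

Identical carbon frameworks mean the comparison reduces to leaving-group quality.
The more stable X⁻ (or X) is on its own — i.e. the weaker a base it is — the better a leaving group it makes.
cyclohexyl–N₂⁺ loses N₂: no meaningful conjugate acid; N₂ departs as an exceptionally stable neutral molecule
cyclohexyl–OTf loses OTf⁻: pKₐ(CF₃SO₃H (triflic acid)) ≈ -14
cyclohexyl–ONs loses ONs⁻: pKₐ(p-O₂NC₆H₄SO₃H) ≈ -3.5
cyclohexyl–OC(O)CF₃ loses CF₃COO⁻: pKₐ(CF₃COOH) ≈ 0.2
cyclohexyl–OCHO loses HCOO⁻: pKₐ(HCOOH) ≈ 3.8
cyclohexyl–CN loses CN⁻: pKₐ(HCN) ≈ 9.2

cyclohexyl–CN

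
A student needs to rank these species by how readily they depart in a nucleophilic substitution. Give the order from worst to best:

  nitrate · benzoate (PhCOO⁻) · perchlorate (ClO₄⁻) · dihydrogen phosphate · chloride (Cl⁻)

benzoate (PhCOO⁻) < dihydrogen phosphate < nitrate < chloride (Cl⁻) < perchlorate (ClO₄⁻)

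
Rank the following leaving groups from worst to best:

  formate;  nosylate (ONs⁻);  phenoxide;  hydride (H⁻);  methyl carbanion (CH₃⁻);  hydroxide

nosylate (ONs⁻): pKₐ(p-O₂NC₆H₄SO₃H) ≈ -3.5
formate: pKₐ(HCOOH) ≈ 3.8 — resonance-stabilised carboxylate
phenoxide: pKₐ(C₆H₅OH (phenol)) ≈ 10 — resonance into the ring helps, but still a poor LG
hydroxide: pKₐ(H₂O) ≈ 15.7 — strong base; essentially never leaves without prior activation
hydride (H⁻): pKₐ(H₂) ≈ 36 — extremely strong base; leaves only in special hydride-transfer contexts
methyl carbanion (CH₃⁻): pKₐ(CH₄) ≈ 48
Reversing gives the worst-to-best order requested.

methyl carbanion (CH₃⁻) < hydride (H⁻) < hydroxide < phenoxide < formate < nosylate (ONs⁻)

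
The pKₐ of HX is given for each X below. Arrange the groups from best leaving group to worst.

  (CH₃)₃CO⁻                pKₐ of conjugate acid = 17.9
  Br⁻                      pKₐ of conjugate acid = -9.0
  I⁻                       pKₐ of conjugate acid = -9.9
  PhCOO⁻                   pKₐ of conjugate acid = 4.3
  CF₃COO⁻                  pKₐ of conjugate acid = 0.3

Lower conjugate-acid pKₐ ⇒ weaker base ⇒ better leaving group.
Sorting by the given values: I⁻ (-9.9), Br⁻ (-9.0), CF₃COO⁻ (0.3), PhCOO⁻ (4.3), (CH₃)₃CO⁻ (17.9).

I⁻ > Br⁻ > CF₃COO⁻ > PhCOO⁻ > (CH₃)₃CO⁻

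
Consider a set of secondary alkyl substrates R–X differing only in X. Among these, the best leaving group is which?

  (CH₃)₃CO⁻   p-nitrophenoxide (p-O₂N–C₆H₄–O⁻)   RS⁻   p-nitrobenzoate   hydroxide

Rank by basicity of the departing species: weakest base leaves most easily.
p-nitrobenzoate: pKₐ(p-nitrobenzoic acid) ≈ 3.4
p-nitrophenoxide (p-O₂N–C₆H₄–O⁻): pKₐ(p-nitrophenol) ≈ 7.2
RS⁻: pKₐ(RSH (a thiol)) ≈ 10.5
hydroxide: pKₐ(H₂O) ≈ 15.7
(CH₃)₃CO⁻: pKₐ(t-BuOH) ≈ 18

p-nitrobenzoate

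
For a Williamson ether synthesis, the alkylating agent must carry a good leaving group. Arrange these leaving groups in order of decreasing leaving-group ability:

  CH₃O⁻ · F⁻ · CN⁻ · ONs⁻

The more stable X⁻ (or X) is on its own — i.e. the weaker a base it is — the better a leaving group it makes.
ONs⁻: pKₐ(p-O₂NC₆H₄SO₃H) ≈ -3.5 — p-nitro group further stabilises the sulfonate
F⁻: pKₐ(HF) ≈ 3.2
CN⁻: pKₐ(HCN) ≈ 9.2 — sp carbon stabilises the charge somewhat, but still a poor LG
CH₃O⁻: pKₐ(CH₃OH) ≈ 15.5 — strong base; alkoxides do not leave unassisted

ONs⁻ > F⁻ > CN⁻ > CH₃O⁻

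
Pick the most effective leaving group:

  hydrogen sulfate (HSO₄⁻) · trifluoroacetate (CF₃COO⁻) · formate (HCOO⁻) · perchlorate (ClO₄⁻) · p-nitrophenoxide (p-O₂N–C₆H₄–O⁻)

Rank by basicity of the departing species: weakest base leaves most easily.
perchlorate (ClO₄⁻): pKₐ(HClO₄) ≈ -10
hydrogen sulfate (HSO₄⁻): pKₐ(H₂SO₄) ≈ -3
trifluoroacetate (CF₃COO⁻): pKₐ(CF₃COOH) ≈ 0.2
formate (HCOO⁻): pKₐ(HCOOH) ≈ 3.8
p-nitrophenoxide (p-O₂N–C₆H₄–O⁻): pKₐ(p-nitrophenol) ≈ 7.2

perchlorate (ClO₄⁻)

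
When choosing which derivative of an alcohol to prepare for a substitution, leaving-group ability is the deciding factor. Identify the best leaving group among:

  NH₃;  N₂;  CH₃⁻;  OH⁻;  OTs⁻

N₂: no meaningful conjugate acid; N₂ departs as an exceptionally stable neutral molecule
OTs⁻: pKₐ(p-CH₃C₆H₄SO₃H (TsOH)) ≈ -2.8
NH₃: pKₐ(NH₄⁺) ≈ 9.2
OH⁻: pKₐ(H₂O) ≈ 15.7
CH₃⁻: pKₐ(CH₄) ≈ 48

N₂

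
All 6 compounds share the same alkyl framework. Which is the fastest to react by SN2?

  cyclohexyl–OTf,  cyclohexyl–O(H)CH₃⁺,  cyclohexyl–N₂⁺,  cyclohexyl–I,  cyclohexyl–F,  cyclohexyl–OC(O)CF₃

With the same alkyl group throughout, only the leaving group differentiates the rates.
The more stable X⁻ (or X) is on its own — i.e. the weaker a base it is — the better a leaving group it makes.
cyclohexyl–N₂⁺ loses N₂: no meaningful conjugate acid; N₂ departs as an exceptionally stable neutral molecule
cyclohexyl–OTf loses OTf⁻: pKₐ(CF₃SO₃H (triflic acid)) ≈ -14
cyclohexyl–I loses I⁻: pKₐ(HI) ≈ -10
cyclohexyl–O(H)CH₃⁺ loses R'OH: pKₐ(R'OH₂⁺) ≈ -2.4
cyclohexyl–OC(O)CF₃ loses CF₃COO⁻: pKₐ(CF₃COOH) ≈ 0.2
cyclohexyl–F loses F⁻: pKₐ(HF) ≈ 3.2

cyclohexyl–N₂⁺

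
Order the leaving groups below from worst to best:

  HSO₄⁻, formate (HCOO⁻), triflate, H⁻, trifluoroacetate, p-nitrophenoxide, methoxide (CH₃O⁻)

H⁻ < methoxide (CH₃O⁻) < p-nitrophenoxide < formate (HCOO⁻) < trifluoroacetate < HSO₄⁻ < triflate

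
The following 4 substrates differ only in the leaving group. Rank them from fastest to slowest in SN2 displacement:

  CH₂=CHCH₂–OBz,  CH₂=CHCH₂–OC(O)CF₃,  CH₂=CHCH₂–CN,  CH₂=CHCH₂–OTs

CH₂=CHCH₂–OTs > CH₂=CHCH₂–OC(O)CF₃ > CH₂=CHCH₂–OBz > CH₂=CHCH₂–CN

With the same alkyl group throughout, only the leaving group differentiates the rates.
The more stable X⁻ (or X) is on its own — i.e. the weaker a base it is — the better a leaving group it makes.
CH₂=CHCH₂–OTs loses OTs⁻: pKₐ(p-CH₃C₆H₄SO₃H (TsOH)) ≈ -2.8
CH₂=CHCH₂–OC(O)CF₃ loses CF₃COO⁻: pKₐ(CF₃COOH) ≈ 0.2
CH₂=CHCH₂–OBz loses PhCOO⁻: pKₐ(C₆H₅COOH) ≈ 4.2
CH₂=CHCH₂–CN loses CN⁻: pKₐ(HCN) ≈ 9.2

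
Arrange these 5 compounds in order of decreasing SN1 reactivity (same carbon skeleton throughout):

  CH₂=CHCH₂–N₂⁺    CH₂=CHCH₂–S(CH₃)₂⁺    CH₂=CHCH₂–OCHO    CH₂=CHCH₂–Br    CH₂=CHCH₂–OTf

CH₂=CHCH₂–N₂⁺ > CH₂=CHCH₂–OTf > CH₂=CHCH₂–Br > CH₂=CHCH₂–S(CH₃)₂⁺ > CH₂=CHCH₂–OCHO

Same R in every case — rank the leaving groups.
Rank by basicity of the departing species: weakest base leaves most easily.
CH₂=CHCH₂–N₂⁺ loses N₂: no meaningful conjugate acid; N₂ departs as an exceptionally stable neutral molecule
CH₂=CHCH₂–OTf loses OTf⁻: pKₐ(CF₃SO₃H (triflic acid)) ≈ -14
CH₂=CHCH₂–Br loses Br⁻: pKₐ(HBr) ≈ -9
CH₂=CHCH₂–S(CH₃)₂⁺ loses SR'₂: pKₐ(R'₂SH⁺) ≈ -7
CH₂=CHCH₂–OCHO loses HCOO⁻: pKₐ(HCOOH) ≈ 3.8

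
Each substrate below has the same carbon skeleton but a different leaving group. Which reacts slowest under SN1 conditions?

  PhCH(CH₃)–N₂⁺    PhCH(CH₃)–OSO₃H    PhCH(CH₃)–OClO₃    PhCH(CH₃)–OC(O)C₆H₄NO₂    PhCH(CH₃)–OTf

PhCH(CH₃)–OC(O)C₆H₄NO₂

Identical carbon frameworks mean the comparison reduces to leaving-group quality.
A good leaving group is a weak base: the lower the pKₐ of its conjugate acid, the more readily it departs.
PhCH(CH₃)–N₂⁺ loses N₂: no meaningful conjugate acid; N₂ departs as an exceptionally stable neutral molecule
PhCH(CH₃)–OTf loses OTf⁻: pKₐ(CF₃SO₃H (triflic acid)) ≈ -14
PhCH(CH₃)–OClO₃ loses ClO₄⁻: pKₐ(HClO₄) ≈ -10
PhCH(CH₃)–OSO₃H loses HSO₄⁻: pKₐ(H₂SO₄) ≈ -3
PhCH(CH₃)–OC(O)C₆H₄NO₂ loses p-O₂N–C₆H₄–COO⁻: pKₐ(p-nitrobenzoic acid) ≈ 3.4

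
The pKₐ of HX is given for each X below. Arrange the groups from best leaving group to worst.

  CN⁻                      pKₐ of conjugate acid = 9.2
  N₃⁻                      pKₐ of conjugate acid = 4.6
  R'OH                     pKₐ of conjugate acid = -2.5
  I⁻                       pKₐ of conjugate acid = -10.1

I⁻ > R'OH > N₃⁻ > CN⁻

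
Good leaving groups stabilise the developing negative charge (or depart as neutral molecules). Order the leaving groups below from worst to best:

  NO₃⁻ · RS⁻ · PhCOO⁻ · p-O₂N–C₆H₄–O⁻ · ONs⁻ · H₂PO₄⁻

A good leaving group is a weak base: the lower the pKₐ of its conjugate acid, the more readily it departs.
ONs⁻: pKₐ(p-O₂NC₆H₄SO₃H) ≈ -3.5 — p-nitro group further stabilises the sulfonate
NO₃⁻: pKₐ(HNO₃) ≈ -1.3 — resonance-delocalised over three oxygens
H₂PO₄⁻: pKₐ(H₃PO₄) ≈ 2.1 — moderate base; biological leaving group after further activation
PhCOO⁻: pKₐ(C₆H₅COOH) ≈ 4.2 — aryl carboxylate
p-O₂N–C₆H₄–O⁻: pKₐ(p-nitrophenol) ≈ 7.2 — nitro group delocalises the charge; the classic chromogenic LG
RS⁻: pKₐ(RSH (a thiol)) ≈ 10.5 — moderately basic; rarely leaves without activation
The question asks for worst first, so the sequence is read in increasing leaving-group ability.

RS⁻ < p-O₂N–C₆H₄–O⁻ < PhCOO⁻ < H₂PO₄⁻ < NO₃⁻ < ONs⁻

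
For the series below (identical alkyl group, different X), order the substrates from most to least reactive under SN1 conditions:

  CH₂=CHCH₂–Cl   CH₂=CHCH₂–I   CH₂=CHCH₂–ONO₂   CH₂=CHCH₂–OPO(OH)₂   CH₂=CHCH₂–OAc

Same R in every case — rank the leaving groups.
A good leaving group is a weak base: the lower the pKₐ of its conjugate acid, the more readily it departs.
CH₂=CHCH₂–I loses I⁻: pKₐ(HI) ≈ -10
CH₂=CHCH₂–Cl loses Cl⁻: pKₐ(HCl) ≈ -7
CH₂=CHCH₂–ONO₂ loses NO₃⁻: pKₐ(HNO₃) ≈ -1.3
CH₂=CHCH₂–OPO(OH)₂ loses H₂PO₄⁻: pKₐ(H₃PO₄) ≈ 2.1
CH₂=CHCH₂–OAc loses AcO⁻: pKₐ(CH₃COOH) ≈ 4.8

CH₂=CHCH₂–I > CH₂=CHCH₂–Cl > CH₂=CHCH₂–ONO₂ > CH₂=CHCH₂–OPO(OH)₂ > CH₂=CHCH₂–OAc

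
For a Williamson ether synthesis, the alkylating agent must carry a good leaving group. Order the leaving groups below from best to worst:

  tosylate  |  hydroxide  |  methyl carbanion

Leaving-group ability tracks the stability of the departed species; conjugate-acid pKₐ is the usual yardstick (lower pKₐ → better LG).
tosylate: pKₐ(p-CH₃C₆H₄SO₃H (TsOH)) ≈ -2.8
hydroxide: pKₐ(H₂O) ≈ 15.7
methyl carbanion: pKₐ(CH₄) ≈ 48

tosylate > hydroxide > methyl carbanion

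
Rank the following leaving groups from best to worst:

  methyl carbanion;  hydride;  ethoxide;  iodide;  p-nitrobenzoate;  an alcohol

iodide > an alcohol > p-nitrobenzoate > ethoxide > hydride > methyl carbanion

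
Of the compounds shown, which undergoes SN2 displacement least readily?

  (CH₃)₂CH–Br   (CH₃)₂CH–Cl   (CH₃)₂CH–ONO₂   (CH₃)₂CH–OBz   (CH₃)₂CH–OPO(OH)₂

(CH₃)₂CH–OBz

The skeletons are identical, so relative rate is governed entirely by leaving-group ability.
Leaving-group ability tracks the stability of the departed species; conjugate-acid pKₐ is the usual yardstick (lower pKₐ → better LG).
(CH₃)₂CH–Br loses Br⁻: pKₐ(HBr) ≈ -9
(CH₃)₂CH–Cl loses Cl⁻: pKₐ(HCl) ≈ -7
(CH₃)₂CH–ONO₂ loses NO₃⁻: pKₐ(HNO₃) ≈ -1.3
(CH₃)₂CH–OPO(OH)₂ loses H₂PO₄⁻: pKₐ(H₃PO₄) ≈ 2.1
(CH₃)₂CH–OBz loses PhCOO⁻: pKₐ(C₆H₅COOH) ≈ 4.2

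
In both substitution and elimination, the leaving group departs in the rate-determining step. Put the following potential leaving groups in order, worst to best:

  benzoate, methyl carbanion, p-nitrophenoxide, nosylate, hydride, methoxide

Rank by basicity of the departing species: weakest base leaves most easily.
nosylate: pKₐ(p-O₂NC₆H₄SO₃H) ≈ -3.5 — p-nitro group further stabilises the sulfonate
benzoate: pKₐ(C₆H₅COOH) ≈ 4.2 — aryl carboxylate
p-nitrophenoxide: pKₐ(p-nitrophenol) ≈ 7.2 — nitro group delocalises the charge; the classic chromogenic LG
methoxide: pKₐ(CH₃OH) ≈ 15.5
hydride: pKₐ(H₂) ≈ 36
methyl carbanion: pKₐ(CH₄) ≈ 48 — unstabilised carbanion; the worst conceivable leaving group
The question asks for worst first, so the sequence is read in increasing leaving-group ability.

methyl carbanion < hydride < methoxide < p-nitrophenoxide < benzoate < nosylate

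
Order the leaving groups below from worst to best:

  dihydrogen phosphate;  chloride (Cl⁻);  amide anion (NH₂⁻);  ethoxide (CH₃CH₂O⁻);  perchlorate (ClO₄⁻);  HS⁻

Rank by basicity of the departing species: weakest base leaves most easily.
perchlorate (ClO₄⁻): pKₐ(HClO₄) ≈ -10
chloride (Cl⁻): pKₐ(HCl) ≈ -7 — moderately weak base
dihydrogen phosphate: pKₐ(H₃PO₄) ≈ 2.1 — moderate base; biological leaving group after further activation
HS⁻: pKₐ(H₂S) ≈ 7
ethoxide (CH₃CH₂O⁻): pKₐ(CH₃CH₂OH) ≈ 16
amide anion (NH₂⁻): pKₐ(NH₃) ≈ 38 — extremely strong base; never a leaving group
The question asks for worst first, so the sequence is read in increasing leaving-group ability.

amide anion (NH₂⁻) < ethoxide (CH₃CH₂O⁻) < HS⁻ < dihydrogen phosphate < chloride (Cl⁻) < perchlorate (ClO₄⁻)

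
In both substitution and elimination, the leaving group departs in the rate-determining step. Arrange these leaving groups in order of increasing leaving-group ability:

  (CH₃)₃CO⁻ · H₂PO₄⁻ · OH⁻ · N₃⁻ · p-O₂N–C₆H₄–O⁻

(CH₃)₃CO⁻ < OH⁻ < p-O₂N–C₆H₄–O⁻ < N₃⁻ < H₂PO₄⁻

A good leaving group is a weak base: the lower the pKₐ of its conjugate acid, the more readily it departs.
H₂PO₄⁻: pKₐ(H₃PO₄) ≈ 2.1
N₃⁻: pKₐ(HN₃) ≈ 4.7
p-O₂N–C₆H₄–O⁻: pKₐ(p-nitrophenol) ≈ 7.2
OH⁻: pKₐ(H₂O) ≈ 15.7
(CH₃)₃CO⁻: pKₐ(t-BuOH) ≈ 18
Listed from poorest to best leaving group as asked.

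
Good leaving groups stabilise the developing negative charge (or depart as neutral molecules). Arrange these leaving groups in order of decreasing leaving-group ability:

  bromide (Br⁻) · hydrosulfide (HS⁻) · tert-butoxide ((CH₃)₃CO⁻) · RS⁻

bromide (Br⁻) > hydrosulfide (HS⁻) > RS⁻ > tert-butoxide ((CH₃)₃CO⁻)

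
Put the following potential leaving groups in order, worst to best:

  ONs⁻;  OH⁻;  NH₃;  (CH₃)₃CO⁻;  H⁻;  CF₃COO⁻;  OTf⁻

OTf⁻: pKₐ(CF₃SO₃H (triflic acid)) ≈ -14 — charge spread over three oxygens and a CF₃ group; the premier leaving group in synthesis
ONs⁻: pKₐ(p-O₂NC₆H₄SO₃H) ≈ -3.5
CF₃COO⁻: pKₐ(CF₃COOH) ≈ 0.2 — strongly electron-withdrawing CF₃ stabilises the carboxylate
NH₃: pKₐ(NH₄⁺) ≈ 9.2 — neutral but moderately basic; leaves from R–NH₃⁺
OH⁻: pKₐ(H₂O) ≈ 15.7 — strong base; essentially never leaves without prior activation
(CH₃)₃CO⁻: pKₐ(t-BuOH) ≈ 18 — bulky, strongly basic alkoxide
H⁻: pKₐ(H₂) ≈ 36
Listed from poorest to best leaving group as asked.

H⁻ < (CH₃)₃CO⁻ < OH⁻ < NH₃ < CF₃COO⁻ < ONs⁻ < OTf⁻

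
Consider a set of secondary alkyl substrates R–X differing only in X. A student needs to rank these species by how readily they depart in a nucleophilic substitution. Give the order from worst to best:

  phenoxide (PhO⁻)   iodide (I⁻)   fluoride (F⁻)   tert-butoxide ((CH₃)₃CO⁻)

iodide (I⁻): pKₐ(HI) ≈ -10
fluoride (F⁻): pKₐ(HF) ≈ 3.2
phenoxide (PhO⁻): pKₐ(C₆H₅OH (phenol)) ≈ 10
tert-butoxide ((CH₃)₃CO⁻): pKₐ(t-BuOH) ≈ 18
Listed from poorest to best leaving group as asked.

tert-butoxide ((CH₃)₃CO⁻) < phenoxide (PhO⁻) < fluoride (F⁻) < iodide (I⁻)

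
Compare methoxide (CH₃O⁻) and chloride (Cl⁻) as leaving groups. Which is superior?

chloride (Cl⁻) is the better leaving group.
pKₐ(HCl) ≈ -7 versus pKₐ(CH₃OH) ≈ 15.5: chloride (Cl⁻) is the much weaker base.
Moderately weak base.

chloride (Cl⁻)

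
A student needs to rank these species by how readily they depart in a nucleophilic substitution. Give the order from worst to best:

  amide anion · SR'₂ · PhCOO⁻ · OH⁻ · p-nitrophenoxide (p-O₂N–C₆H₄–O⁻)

SR'₂: pKₐ(R'₂SH⁺) ≈ -7
PhCOO⁻: pKₐ(C₆H₅COOH) ≈ 4.2
p-nitrophenoxide (p-O₂N–C₆H₄–O⁻): pKₐ(p-nitrophenol) ≈ 7.2
OH⁻: pKₐ(H₂O) ≈ 15.7
amide anion: pKₐ(NH₃) ≈ 38 — extremely strong base; never a leaving group
Listed from poorest to best leaving group as asked.

amide anion < OH⁻ < p-nitrophenoxide (p-O₂N–C₆H₄–O⁻) < PhCOO⁻ < SR'₂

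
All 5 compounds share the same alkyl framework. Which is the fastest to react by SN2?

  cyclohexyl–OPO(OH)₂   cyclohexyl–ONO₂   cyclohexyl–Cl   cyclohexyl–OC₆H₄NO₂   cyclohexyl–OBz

Identical carbon frameworks mean the comparison reduces to leaving-group quality.
Leaving-group ability tracks the stability of the departed species; conjugate-acid pKₐ is the usual yardstick (lower pKₐ → better LG).
cyclohexyl–Cl loses Cl⁻: pKₐ(HCl) ≈ -7
cyclohexyl–ONO₂ loses NO₃⁻: pKₐ(HNO₃) ≈ -1.3
cyclohexyl–OPO(OH)₂ loses H₂PO₄⁻: pKₐ(H₃PO₄) ≈ 2.1
cyclohexyl–OBz loses PhCOO⁻: pKₐ(C₆H₅COOH) ≈ 4.2
cyclohexyl–OC₆H₄NO₂ loses p-O₂N–C₆H₄–O⁻: pKₐ(p-nitrophenol) ≈ 7.2

cyclohexyl–Cl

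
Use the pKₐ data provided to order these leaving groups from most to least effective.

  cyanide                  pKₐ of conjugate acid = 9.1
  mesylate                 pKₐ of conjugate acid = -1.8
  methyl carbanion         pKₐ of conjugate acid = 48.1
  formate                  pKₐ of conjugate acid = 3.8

mesylate > formate > cyanide > methyl carbanion

Lower conjugate-acid pKₐ ⇒ weaker base ⇒ better leaving group.
Sorting by the given values: mesylate (-1.8), formate (3.8), cyanide (9.1), methyl carbanion (48.1).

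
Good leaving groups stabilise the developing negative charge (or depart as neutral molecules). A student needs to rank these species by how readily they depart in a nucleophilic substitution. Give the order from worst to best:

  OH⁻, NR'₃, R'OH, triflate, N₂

OH⁻ < NR'₃ < R'OH < triflate < N₂

N₂: no meaningful conjugate acid; N₂ departs as an exceptionally stable neutral molecule
triflate: pKₐ(CF₃SO₃H (triflic acid)) ≈ -14
R'OH: pKₐ(R'OH₂⁺) ≈ -2.4
NR'₃: pKₐ(R'₃NH⁺) ≈ 10.7
OH⁻: pKₐ(H₂O) ≈ 15.7
Listed from poorest to best leaving group as asked.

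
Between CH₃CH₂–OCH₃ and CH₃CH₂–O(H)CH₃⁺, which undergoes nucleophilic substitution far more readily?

CH₃CH₂–O(H)CH₃⁺

From CH₃CH₂–OCH₃ the departing group would be CH₃O⁻ (pKₐ(CH₃OH) ≈ 15.5). Strong base; alkoxides do not leave unassisted.
From CH₃CH₂–O(H)CH₃⁺ the leaving group is R'OH (pKₐ(R'OH₂⁺) ≈ -2.4). Neutral; leaves from a protonated ether (an oxonium ion, R–O(H)R'⁺).
(In practice CH₃CH₂–O(H)CH₃⁺ is made from CH₃CH₂–OCH₃ by protonation with concentrated HI, allowing neutral methanol, rather than methoxide, to depart.)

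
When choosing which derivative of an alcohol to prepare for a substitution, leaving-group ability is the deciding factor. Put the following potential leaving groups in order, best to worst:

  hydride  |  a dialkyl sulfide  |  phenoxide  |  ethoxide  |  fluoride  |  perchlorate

perchlorate > a dialkyl sulfide > fluoride > phenoxide > ethoxide > hydride

perchlorate: pKₐ(HClO₄) ≈ -10
a dialkyl sulfide: pKₐ(R'₂SH⁺) ≈ -7
fluoride: pKₐ(HF) ≈ 3.2
phenoxide: pKₐ(C₆H₅OH (phenol)) ≈ 10
ethoxide: pKₐ(CH₃CH₂OH) ≈ 16
hydride: pKₐ(H₂) ≈ 36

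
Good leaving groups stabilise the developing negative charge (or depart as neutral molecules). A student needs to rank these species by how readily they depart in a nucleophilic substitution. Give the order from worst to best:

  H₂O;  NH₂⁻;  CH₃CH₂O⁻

NH₂⁻ < CH₃CH₂O⁻ < H₂O

Rank by basicity of the departing species: weakest base leaves most easily.
H₂O: pKₐ(H₃O⁺) ≈ -1.7 — neutral; leaves from a protonated alcohol (R–OH₂⁺)
CH₃CH₂O⁻: pKₐ(CH₃CH₂OH) ≈ 16
NH₂⁻: pKₐ(NH₃) ≈ 38 — extremely strong base; never a leaving group
Listed from poorest to best leaving group as asked.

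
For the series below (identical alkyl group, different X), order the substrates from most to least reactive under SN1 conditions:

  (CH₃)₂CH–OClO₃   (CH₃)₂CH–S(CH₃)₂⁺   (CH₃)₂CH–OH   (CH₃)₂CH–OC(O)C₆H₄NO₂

With the same alkyl group throughout, only the leaving group differentiates the rates.
Rank by basicity of the departing species: weakest base leaves most easily.
(CH₃)₂CH–OClO₃ loses ClO₄⁻: pKₐ(HClO₄) ≈ -10
(CH₃)₂CH–S(CH₃)₂⁺ loses SR'₂: pKₐ(R'₂SH⁺) ≈ -7
(CH₃)₂CH–OC(O)C₆H₄NO₂ loses p-O₂N–C₆H₄–COO⁻: pKₐ(p-nitrobenzoic acid) ≈ 3.4
(CH₃)₂CH–OH loses OH⁻: pKₐ(H₂O) ≈ 15.7

(CH₃)₂CH–OClO₃ > (CH₃)₂CH–S(CH₃)₂⁺ > (CH₃)₂CH–OC(O)C₆H₄NO₂ > (CH₃)₂CH–OH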